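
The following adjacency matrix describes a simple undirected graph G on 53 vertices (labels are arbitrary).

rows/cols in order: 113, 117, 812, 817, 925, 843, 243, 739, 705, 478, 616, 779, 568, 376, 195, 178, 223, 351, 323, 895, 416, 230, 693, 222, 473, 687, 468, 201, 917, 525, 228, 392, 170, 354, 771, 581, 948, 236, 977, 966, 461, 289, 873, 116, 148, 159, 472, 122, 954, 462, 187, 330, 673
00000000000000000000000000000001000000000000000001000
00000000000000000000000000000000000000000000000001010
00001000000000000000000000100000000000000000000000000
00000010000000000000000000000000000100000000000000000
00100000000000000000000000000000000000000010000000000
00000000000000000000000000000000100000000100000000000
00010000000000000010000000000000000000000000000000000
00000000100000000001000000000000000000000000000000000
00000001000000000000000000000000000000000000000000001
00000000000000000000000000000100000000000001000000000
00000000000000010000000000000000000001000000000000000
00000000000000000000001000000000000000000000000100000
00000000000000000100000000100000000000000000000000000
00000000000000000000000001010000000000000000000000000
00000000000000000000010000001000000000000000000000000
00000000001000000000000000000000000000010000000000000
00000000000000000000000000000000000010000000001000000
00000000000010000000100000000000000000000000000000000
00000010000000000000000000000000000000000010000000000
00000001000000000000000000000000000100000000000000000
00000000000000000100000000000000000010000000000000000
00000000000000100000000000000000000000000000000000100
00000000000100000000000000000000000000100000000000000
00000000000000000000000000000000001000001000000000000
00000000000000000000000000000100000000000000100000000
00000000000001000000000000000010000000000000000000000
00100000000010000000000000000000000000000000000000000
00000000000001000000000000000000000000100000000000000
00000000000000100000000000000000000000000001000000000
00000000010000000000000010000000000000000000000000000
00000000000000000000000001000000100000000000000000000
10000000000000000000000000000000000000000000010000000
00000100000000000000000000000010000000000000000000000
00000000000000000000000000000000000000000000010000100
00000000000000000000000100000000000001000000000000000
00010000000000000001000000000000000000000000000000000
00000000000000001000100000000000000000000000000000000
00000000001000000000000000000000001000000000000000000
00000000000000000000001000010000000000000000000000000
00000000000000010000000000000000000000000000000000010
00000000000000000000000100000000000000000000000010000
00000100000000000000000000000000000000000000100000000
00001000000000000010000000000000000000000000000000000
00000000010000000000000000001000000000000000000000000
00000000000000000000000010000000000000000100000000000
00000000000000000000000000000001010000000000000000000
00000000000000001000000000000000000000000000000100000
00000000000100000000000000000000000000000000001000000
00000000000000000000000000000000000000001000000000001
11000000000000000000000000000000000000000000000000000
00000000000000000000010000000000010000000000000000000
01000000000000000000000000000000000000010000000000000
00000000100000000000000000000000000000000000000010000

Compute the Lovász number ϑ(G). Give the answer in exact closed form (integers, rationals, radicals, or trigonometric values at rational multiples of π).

53*cos(pi/53)/(cos(pi/53) + 1)

deg(222) = 2; N(222) = {771, 461}.
N(170) = {843, 228}, |N(170)| = 2.
Vertex 873 has 2 neighbors: 925, 323.
N(568) = {351, 468}, |N(568)| = 2.
53-vertex 2-regular graph: a single 53-cycle (edge-transitive).
The 27 distinct eigenvalues: [2.0, 1.986, 1.944, 1.8748, 1.7793, 1.6588, 1.515, 1.35, 1.166, 0.9656, 0.7517, 0.5272, 0.2953, 0.0593, -0.1776, -0.412, -0.6405, -0.8601, -1.0676, -1.2602, -1.435, -1.5897, -1.7221, -1.8303, -1.9128, -1.9685, -1.9965].
Lovász: ϑ = −53(-2*cos(pi/53))/(2+-(-1)*2*cos(pi/53)) = 53*cos(pi/53)/(cos(pi/53) + 1).
≈ 26.4767090 (to 7 d.p.).
26 ≤ 53*cos(pi/53)/(cos(pi/53) + 1) ≤ 27: both strict.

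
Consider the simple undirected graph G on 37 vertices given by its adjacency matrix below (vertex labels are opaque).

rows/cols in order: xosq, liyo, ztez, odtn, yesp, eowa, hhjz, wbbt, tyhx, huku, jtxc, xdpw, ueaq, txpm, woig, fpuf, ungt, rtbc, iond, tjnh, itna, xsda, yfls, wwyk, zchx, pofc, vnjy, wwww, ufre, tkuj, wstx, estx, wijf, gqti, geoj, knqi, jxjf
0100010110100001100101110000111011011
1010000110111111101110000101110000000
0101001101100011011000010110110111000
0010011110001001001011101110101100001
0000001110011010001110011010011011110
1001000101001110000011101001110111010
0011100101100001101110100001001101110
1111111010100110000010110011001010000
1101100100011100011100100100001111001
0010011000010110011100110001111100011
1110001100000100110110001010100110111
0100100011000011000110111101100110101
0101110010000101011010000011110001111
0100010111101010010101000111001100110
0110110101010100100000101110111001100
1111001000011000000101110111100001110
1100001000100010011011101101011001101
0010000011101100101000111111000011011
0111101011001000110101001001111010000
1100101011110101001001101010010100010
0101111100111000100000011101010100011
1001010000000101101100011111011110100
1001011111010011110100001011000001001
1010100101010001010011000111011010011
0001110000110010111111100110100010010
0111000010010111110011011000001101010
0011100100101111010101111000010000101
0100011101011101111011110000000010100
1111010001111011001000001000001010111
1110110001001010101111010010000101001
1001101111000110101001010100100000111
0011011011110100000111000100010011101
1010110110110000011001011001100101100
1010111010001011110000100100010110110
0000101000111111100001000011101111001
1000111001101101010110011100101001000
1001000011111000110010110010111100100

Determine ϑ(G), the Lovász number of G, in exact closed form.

Vertex geoj has 18 neighbors: yesp, hhjz, jtxc, xdpw, ueaq, txpm, woig, fpuf, ungt, xsda, vnjy, wwww, ufre, wstx, estx, wijf, gqti, jxjf.
deg(hhjz) = 18; N(hhjz) = {ztez, odtn, yesp, wbbt, huku, jtxc, fpuf, ungt, iond, tjnh, itna, yfls, wwww, wstx, estx, gqti, geoj, knqi}.
deg(estx) = 18; N(estx) = {ztez, odtn, eowa, hhjz, tyhx, huku, jtxc, xdpw, txpm, tjnh, itna, xsda, pofc, tkuj, wijf, gqti, geoj, jxjf}.
N(ueaq) = {liyo, odtn, yesp, eowa, tyhx, txpm, fpuf, rtbc, iond, itna, vnjy, wwww, ufre, tkuj, gqti, geoj, knqi, jxjf}, |N(ueaq)| = 18.
G on 37 vertices is 18-regular; SR(37,18,8,9) — a Paley graph.
The 3 distinct eigenvalues: [18.0, 2.54138, -3.54138].
λ_max=18, λ_min=-sqrt(37)/2 - 1/2; ϑ = −37·λ_min/(λ_max−λ_min) = sqrt(37).
= 6.0827625… (decimal).

sqrt(37)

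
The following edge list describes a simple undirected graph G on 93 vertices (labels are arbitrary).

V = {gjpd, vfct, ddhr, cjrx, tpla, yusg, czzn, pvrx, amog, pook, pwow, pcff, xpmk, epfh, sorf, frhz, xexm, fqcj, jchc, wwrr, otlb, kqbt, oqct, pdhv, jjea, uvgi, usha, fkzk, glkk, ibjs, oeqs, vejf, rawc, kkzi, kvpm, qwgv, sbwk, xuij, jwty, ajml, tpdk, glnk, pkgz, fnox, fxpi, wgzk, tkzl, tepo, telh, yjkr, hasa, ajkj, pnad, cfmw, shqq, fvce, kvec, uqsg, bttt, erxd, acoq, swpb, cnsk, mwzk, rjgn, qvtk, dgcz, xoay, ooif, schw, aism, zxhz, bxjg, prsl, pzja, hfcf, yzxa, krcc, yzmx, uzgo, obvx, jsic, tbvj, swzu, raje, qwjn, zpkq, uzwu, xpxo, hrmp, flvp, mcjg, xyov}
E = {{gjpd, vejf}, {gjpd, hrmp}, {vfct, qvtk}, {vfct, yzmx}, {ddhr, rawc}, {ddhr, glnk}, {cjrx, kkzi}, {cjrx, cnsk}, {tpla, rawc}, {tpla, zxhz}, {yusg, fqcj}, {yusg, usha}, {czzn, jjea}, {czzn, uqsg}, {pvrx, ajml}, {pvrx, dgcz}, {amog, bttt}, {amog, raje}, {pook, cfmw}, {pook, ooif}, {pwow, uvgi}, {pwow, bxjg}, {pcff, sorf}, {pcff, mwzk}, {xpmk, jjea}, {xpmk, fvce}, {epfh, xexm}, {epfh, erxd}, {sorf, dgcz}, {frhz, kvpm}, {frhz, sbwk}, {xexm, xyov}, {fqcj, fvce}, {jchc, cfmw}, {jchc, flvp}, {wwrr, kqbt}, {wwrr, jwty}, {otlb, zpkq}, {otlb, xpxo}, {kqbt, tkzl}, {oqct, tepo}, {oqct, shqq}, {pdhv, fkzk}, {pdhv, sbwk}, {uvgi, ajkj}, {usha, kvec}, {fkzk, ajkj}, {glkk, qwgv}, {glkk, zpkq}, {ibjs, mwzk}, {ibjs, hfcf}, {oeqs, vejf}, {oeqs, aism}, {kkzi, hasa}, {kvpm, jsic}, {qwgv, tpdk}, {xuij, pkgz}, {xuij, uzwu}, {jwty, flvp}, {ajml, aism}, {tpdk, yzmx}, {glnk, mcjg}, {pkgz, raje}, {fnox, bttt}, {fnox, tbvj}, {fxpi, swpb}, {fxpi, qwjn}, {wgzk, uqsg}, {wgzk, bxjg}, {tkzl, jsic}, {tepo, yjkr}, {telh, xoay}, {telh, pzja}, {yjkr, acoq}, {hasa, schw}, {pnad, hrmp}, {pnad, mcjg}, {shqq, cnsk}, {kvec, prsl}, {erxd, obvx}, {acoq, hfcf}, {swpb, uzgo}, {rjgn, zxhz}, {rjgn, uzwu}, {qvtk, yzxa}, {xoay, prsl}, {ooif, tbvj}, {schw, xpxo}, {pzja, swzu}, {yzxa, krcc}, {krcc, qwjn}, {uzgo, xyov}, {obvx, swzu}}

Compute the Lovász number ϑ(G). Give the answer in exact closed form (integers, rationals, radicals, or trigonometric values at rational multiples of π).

93*cos(pi/93)/(cos(pi/93) + 1)

deg(erxd) = 2; N(erxd) = {epfh, obvx}.
deg(rawc) = 2; N(rawc) = {ddhr, tpla}.
N(uqsg) = {czzn, wgzk}, |N(uqsg)| = 2.
Vertex tbvj has 2 neighbors: fnox, ooif.
93-vertex 2-regular graph: connected 2-regular on 93 ⇒ C_{93}.
A has 47 distinct eigenvalues ≈ [2.0, 1.9954, 1.9818, 1.9591, 1.9274, 1.887, 1.8379, 1.7805, 1.7149, 1.6415, 1.5606, 1.4727, 1.3779, 1.2769, 1.1701, 1.0579, 0.9409, 0.8196, 0.6946, 0.5664, 0.4356, 0.3029, 0.1687, 0.0338, -0.1013, -0.2359, -0.3695, -0.5013, -0.6309, -0.7576, -0.8808, -1.0, -1.1146, -1.2242, -1.3282, -1.4261, -1.5175, -1.602, -1.6792, -1.7487, -1.8102, -1.8635, -1.9083, -1.9443, -1.9715, -1.9897, -1.9989].
λ_max=2, λ_min=-2*cos(pi/93); ϑ = −93·λ_min/(λ_max−λ_min) = 93*cos(pi/93)/(cos(pi/93) + 1).
ϑ(G) ≈ 46.48673188.
Check 46 ≤ 93*cos(pi/93)/(cos(pi/93) + 1) ≤ 47: both strict.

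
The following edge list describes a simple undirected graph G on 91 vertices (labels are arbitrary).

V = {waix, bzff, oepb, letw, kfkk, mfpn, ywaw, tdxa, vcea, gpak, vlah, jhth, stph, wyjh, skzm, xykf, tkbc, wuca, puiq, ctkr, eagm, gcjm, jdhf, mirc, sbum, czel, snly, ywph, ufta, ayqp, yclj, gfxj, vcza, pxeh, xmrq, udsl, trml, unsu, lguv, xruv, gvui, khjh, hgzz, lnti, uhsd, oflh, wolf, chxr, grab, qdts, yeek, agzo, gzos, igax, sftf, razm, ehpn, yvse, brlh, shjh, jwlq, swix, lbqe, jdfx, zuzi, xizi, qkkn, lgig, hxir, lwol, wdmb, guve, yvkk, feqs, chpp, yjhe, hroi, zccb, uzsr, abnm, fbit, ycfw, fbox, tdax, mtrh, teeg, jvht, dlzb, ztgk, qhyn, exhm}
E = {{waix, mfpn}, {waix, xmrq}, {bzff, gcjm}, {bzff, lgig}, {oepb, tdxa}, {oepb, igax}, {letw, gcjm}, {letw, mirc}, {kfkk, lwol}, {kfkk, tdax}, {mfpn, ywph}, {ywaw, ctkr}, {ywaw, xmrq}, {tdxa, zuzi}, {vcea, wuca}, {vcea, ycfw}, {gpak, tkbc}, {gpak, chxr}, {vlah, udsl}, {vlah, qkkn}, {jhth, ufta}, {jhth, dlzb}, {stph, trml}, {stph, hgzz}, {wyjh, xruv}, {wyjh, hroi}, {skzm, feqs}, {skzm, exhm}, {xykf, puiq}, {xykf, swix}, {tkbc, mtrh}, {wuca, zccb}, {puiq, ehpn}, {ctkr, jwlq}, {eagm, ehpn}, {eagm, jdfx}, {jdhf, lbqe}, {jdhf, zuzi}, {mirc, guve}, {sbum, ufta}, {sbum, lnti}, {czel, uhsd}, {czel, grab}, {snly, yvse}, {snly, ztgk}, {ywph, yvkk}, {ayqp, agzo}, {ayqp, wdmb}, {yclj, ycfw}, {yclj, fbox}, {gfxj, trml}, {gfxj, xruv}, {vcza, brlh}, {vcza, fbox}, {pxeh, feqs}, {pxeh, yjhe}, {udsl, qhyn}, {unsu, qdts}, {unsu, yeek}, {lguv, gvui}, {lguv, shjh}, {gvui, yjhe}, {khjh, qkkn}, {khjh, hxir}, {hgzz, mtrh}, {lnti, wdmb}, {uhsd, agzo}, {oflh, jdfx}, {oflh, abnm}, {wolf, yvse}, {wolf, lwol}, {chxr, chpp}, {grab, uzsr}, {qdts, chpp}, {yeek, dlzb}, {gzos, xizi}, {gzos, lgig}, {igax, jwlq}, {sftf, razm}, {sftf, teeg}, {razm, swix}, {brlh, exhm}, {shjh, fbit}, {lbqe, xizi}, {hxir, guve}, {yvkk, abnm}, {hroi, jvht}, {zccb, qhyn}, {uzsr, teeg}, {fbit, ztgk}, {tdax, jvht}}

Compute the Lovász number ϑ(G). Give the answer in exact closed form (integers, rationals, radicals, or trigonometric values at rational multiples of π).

91*cos(pi/91)/(cos(pi/91) + 1)

deg(jvht) = 2; N(jvht) = {hroi, tdax}.
N(kfkk) = {lwol, tdax}, |N(kfkk)| = 2.
N(ctkr) = {ywaw, jwlq}, |N(ctkr)| = 2.
Vertex chpp has 2 neighbors: chxr, qdts.
91-vertex 2-regular graph: this is C_{91}, the 91-cycle.
A has 46 distinct eigenvalues ≈ [2.0, 1.99523, 1.98096, 1.95725, 1.92421, 1.882, 1.83082, 1.77091, 1.70257, 1.62611, 1.54191, 1.45035, 1.35189, 1.24698, 1.13613, 1.01987, 0.89874, 0.77333, 0.64424, 0.51208, 0.37748, 0.24107, 0.10352, -0.03452, -0.1724, -0.30946, -0.44504, -0.5785, -0.70921, -0.83654, -0.95987, -1.07864, -1.19226, -1.30021, -1.40196, -1.49702, -1.58495, -1.66533, -1.73778, -1.80194, -1.85751, -1.90424, -1.94188, -1.97028, -1.98928, -1.99881].
Lovász (edge-transitive): ϑ = −91·(-2*cos(pi/91))/((2)−(-2*cos(pi/91))) = 91*cos(pi/91)/(cos(pi/91) + 1).
≈ 45.4864402 (to 7 d.p.).
45 ≤ 91*cos(pi/91)/(cos(pi/91) + 1) ≤ 46: both strict.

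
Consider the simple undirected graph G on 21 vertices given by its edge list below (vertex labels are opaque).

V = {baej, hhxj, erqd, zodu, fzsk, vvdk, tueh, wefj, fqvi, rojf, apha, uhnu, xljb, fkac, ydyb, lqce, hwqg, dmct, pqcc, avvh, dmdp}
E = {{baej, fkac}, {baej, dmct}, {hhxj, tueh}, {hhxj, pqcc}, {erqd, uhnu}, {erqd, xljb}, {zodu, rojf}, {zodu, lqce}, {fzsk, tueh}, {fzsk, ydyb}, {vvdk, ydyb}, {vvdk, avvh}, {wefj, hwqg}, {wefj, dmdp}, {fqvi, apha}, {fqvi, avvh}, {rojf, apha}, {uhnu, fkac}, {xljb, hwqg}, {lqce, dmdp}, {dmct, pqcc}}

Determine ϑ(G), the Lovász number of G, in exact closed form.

21*cos(pi/21)/(cos(pi/21) + 1)

Vertex erqd has 2 neighbors: uhnu, xljb.
deg(hhxj) = 2; N(hhxj) = {tueh, pqcc}.
N(fzsk) = {tueh, ydyb}, |N(fzsk)| = 2.
N(wefj) = {hwqg, dmdp}, |N(wefj)| = 2.
2-regular, N=21; a single 21-cycle (edge-transitive).
A has 11 distinct eigenvalues ≈ [2.0, 1.911146, 1.652478, 1.24698, 0.730682, 0.14946, -0.445042, -1.0, -1.466104, -1.801938, -1.977662].
−21·(-2*cos(pi/21)) / ((2)−(-2*cos(pi/21))) = 21*cos(pi/21)/(cos(pi/21) + 1) = ϑ(G).
≈ 10.4410 (to 4 d.p.).
Sandwich: α(G)=10 ≤ ϑ(G)=21*cos(pi/21)/(cos(pi/21) + 1) ≤ χ(Ḡ)=11 (both strict).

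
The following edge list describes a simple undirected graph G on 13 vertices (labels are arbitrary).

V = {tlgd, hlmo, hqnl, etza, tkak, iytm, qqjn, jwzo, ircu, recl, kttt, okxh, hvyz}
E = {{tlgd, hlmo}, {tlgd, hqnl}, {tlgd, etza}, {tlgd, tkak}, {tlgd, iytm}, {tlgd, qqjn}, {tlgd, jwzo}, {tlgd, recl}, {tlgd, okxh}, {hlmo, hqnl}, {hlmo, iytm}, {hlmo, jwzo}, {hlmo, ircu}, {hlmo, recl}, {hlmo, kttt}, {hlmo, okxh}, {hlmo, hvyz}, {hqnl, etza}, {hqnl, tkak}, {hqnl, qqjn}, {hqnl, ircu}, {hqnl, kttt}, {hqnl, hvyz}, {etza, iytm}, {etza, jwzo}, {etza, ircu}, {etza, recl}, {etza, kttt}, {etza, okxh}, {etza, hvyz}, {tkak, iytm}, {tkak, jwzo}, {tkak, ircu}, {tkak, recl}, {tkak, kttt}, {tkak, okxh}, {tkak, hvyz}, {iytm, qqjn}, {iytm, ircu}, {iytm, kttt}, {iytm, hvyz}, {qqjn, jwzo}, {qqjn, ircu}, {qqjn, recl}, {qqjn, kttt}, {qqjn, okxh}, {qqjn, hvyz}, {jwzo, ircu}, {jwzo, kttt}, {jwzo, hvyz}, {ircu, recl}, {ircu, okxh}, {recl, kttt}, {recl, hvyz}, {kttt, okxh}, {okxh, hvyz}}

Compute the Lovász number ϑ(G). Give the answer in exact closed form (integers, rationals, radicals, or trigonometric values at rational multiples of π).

5

N(ircu) = {hlmo, hqnl, etza, tkak, iytm, qqjn, jwzo, recl, okxh}, |N(ircu)| = 9.
deg(kttt) = 9; N(kttt) = {hlmo, hqnl, etza, tkak, iytm, qqjn, jwzo, recl, okxh}.
Vertex hlmo has 9 neighbors: tlgd, hqnl, iytm, jwzo, ircu, recl, kttt, okxh, hvyz.
deg(tkak) = 9; N(tkak) = {tlgd, hqnl, iytm, jwzo, ircu, recl, kttt, okxh, hvyz}.
G = K_{5,4,4}: α = 5 = χ(Ḡ), so ϑ = 5.
= 5.0000000… (decimal).
α=5, χ(Ḡ)=5; ϑ=5 lies between (collapsed).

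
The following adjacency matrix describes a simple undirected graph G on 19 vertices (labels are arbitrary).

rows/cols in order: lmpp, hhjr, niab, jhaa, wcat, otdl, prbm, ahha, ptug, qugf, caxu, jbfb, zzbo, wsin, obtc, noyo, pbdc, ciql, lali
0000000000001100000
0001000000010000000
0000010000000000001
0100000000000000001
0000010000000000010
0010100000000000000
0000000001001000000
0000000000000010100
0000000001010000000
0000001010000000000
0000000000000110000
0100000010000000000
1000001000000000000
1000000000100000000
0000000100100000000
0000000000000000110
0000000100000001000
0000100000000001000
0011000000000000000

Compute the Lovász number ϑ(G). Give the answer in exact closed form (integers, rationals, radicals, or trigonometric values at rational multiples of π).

N(otdl) = {niab, wcat}, |N(otdl)| = 2.
deg(jhaa) = 2; N(jhaa) = {hhjr, lali}.
deg(ciql) = 2; N(ciql) = {wcat, noyo}.
N(wsin) = {lmpp, caxu}, |N(wsin)| = 2.
2-regular, N=19; the odd cycle C_{19}.
spec(A) ≈ [2.0, 1.89163, 1.57828, 1.0939, 0.49097, -0.16516, -0.80339, -1.35456, -1.75895, -1.97272] (distinct, 5 d.p.).
λ_max=2, λ_min=-2*cos(pi/19); ϑ = −19·λ_min/(λ_max−λ_min) = 19*cos(pi/19)/(cos(pi/19) + 1).
ϑ(G) ≈ 9.4347714.
Lovász sandwich 9 ≤ 19*cos(pi/19)/(cos(pi/19) + 1) ≤ 10: both strict.

19*cos(pi/19)/(cos(pi/19) + 1)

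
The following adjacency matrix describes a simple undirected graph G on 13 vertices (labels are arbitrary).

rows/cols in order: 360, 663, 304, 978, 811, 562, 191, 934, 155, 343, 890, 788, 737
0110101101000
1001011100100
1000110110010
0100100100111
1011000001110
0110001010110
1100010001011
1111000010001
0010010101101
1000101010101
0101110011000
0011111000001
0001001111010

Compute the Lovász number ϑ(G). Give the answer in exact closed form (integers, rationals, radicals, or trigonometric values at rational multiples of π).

sqrt(13)

deg(737) = 6; N(737) = {978, 191, 934, 155, 343, 788}.
deg(155) = 6; N(155) = {304, 562, 934, 343, 890, 737}.
Vertex 343 has 6 neighbors: 360, 811, 191, 155, 890, 737.
N(934) = {360, 663, 304, 978, 155, 737}, |N(934)| = 6.
6-regular, N=13; strongly regular (13,6,2,3).
The 3 distinct eigenvalues: [6.0, 1.30278, -2.30278].
Lovász (edge-transitive): ϑ = −13·(-sqrt(13)/2 - 1/2)/((6)−(-sqrt(13)/2 - 1/2)) = sqrt(13).
ϑ(G) ≈ 3.60555.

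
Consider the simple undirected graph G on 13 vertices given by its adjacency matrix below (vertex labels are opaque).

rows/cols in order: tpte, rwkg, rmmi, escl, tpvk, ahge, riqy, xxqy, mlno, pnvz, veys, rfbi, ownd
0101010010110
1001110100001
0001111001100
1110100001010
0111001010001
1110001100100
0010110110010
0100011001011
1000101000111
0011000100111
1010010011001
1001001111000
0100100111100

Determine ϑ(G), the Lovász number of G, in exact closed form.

sqrt(13)

Vertex rfbi has 6 neighbors: tpte, escl, riqy, xxqy, mlno, pnvz.
N(veys) = {tpte, rmmi, ahge, mlno, pnvz, ownd}, |N(veys)| = 6.
N(pnvz) = {rmmi, escl, xxqy, veys, rfbi, ownd}, |N(pnvz)| = 6.
N(tpvk) = {rwkg, rmmi, escl, riqy, mlno, ownd}, |N(tpvk)| = 6.
13-vertex 6-regular graph: SR(13,6,2,3) — a Paley graph.
The 3 distinct eigenvalues: [6.0, 1.30278, -2.30278].
With N=13: ϑ(G) = 13·(-(-sqrt(13)/2 - 1/2))/(6−(-sqrt(13)/2 - 1/2)) = sqrt(13).
≈ 3.605551 (to 6 d.p.).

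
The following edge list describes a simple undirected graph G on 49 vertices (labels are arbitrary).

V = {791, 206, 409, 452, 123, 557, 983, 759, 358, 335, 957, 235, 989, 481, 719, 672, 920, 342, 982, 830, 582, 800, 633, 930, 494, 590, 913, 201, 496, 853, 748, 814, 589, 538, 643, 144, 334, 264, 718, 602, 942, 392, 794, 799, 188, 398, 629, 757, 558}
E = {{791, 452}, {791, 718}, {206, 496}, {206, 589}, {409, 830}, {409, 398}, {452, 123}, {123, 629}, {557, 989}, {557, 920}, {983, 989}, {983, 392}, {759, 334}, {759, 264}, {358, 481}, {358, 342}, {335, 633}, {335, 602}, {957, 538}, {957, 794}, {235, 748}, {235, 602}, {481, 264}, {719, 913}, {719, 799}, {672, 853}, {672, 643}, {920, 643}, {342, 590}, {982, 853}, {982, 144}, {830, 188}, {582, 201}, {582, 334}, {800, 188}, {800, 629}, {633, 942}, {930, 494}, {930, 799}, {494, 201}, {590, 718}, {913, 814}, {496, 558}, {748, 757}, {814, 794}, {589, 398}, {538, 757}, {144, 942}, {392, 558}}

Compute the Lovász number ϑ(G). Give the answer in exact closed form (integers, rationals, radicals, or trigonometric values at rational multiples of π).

deg(814) = 2; N(814) = {913, 794}.
deg(800) = 2; N(800) = {188, 629}.
Vertex 853 has 2 neighbors: 672, 982.
N(235) = {748, 602}, |N(235)| = 2.
2-regular, N=49; connected 2-regular on 49 ⇒ C_{49}.
A has 25 distinct eigenvalues ≈ [2.0, 1.9836, 1.9346, 1.8538, 1.7426, 1.6028, 1.4367, 1.247, 1.0368, 0.8096, 0.5691, 0.3192, 0.0641, -0.192, -0.445, -0.6907, -0.9251, -1.1442, -1.3446, -1.5229, -1.6762, -1.8019, -1.8981, -1.9631, -1.9959].
λ_max=2, λ_min=-2*cos(pi/49); ϑ = −49·λ_min/(λ_max−λ_min) = 49*cos(pi/49)/(cos(pi/49) + 1).
Numerically 24.474805178.
α=24, χ(Ḡ)=25; ϑ=49*cos(pi/49)/(cos(pi/49) + 1) lies between (both strict).

49*cos(pi/49)/(cos(pi/49) + 1)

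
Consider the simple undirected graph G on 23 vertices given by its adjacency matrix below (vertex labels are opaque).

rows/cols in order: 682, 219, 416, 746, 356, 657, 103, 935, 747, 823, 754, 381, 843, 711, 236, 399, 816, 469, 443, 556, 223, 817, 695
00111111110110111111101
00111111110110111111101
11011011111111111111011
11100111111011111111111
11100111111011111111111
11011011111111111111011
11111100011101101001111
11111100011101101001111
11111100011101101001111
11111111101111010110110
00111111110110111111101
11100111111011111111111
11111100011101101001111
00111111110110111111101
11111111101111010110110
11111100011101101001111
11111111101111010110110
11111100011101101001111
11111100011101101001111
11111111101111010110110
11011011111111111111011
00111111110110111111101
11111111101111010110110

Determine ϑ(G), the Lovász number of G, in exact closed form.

N(381) = {682, 219, 416, 657, 103, 935, 747, 823, 754, 843, 711, 236, 399, 816, 469, 443, 556, 223, 817, 695}, |N(381)| = 20.
N(416) = {682, 219, 746, 356, 103, 935, 747, 823, 754, 381, 843, 711, 236, 399, 816, 469, 443, 556, 817, 695}, |N(416)| = 20.
N(843) = {682, 219, 416, 746, 356, 657, 823, 754, 381, 711, 236, 816, 556, 223, 817, 695}, |N(843)| = 16.
Vertex 443 has 16 neighbors: 682, 219, 416, 746, 356, 657, 823, 754, 381, 711, 236, 816, 556, 223, 817, 695.
Complete multipartite on [7, 5, 5, 3, 3]: sandwich collapses at ϑ=7.
Numerically 7.00000.
α=7, χ(Ḡ)=7; ϑ=7 lies between (collapsed).

7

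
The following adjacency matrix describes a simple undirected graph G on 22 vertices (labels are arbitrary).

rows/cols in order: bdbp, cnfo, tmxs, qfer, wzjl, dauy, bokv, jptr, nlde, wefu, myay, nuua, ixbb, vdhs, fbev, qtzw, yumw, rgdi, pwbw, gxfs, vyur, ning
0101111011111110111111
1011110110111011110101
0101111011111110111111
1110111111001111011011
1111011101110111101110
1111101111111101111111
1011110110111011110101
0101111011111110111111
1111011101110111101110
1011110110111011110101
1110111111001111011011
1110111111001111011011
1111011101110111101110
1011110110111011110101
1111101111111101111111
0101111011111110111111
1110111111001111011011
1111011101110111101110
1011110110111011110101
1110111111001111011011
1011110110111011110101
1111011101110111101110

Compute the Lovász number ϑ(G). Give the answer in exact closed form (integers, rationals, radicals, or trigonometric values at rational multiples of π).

deg(bokv) = 16; N(bokv) = {bdbp, tmxs, qfer, wzjl, dauy, jptr, nlde, myay, nuua, ixbb, fbev, qtzw, yumw, rgdi, gxfs, ning}.
N(fbev) = {bdbp, cnfo, tmxs, qfer, wzjl, bokv, jptr, nlde, wefu, myay, nuua, ixbb, vdhs, qtzw, yumw, rgdi, pwbw, gxfs, vyur, ning}, |N(fbev)| = 20.
deg(gxfs) = 17; N(gxfs) = {bdbp, cnfo, tmxs, wzjl, dauy, bokv, jptr, nlde, wefu, ixbb, vdhs, fbev, qtzw, rgdi, pwbw, vyur, ning}.
deg(wefu) = 16; N(wefu) = {bdbp, tmxs, qfer, wzjl, dauy, jptr, nlde, myay, nuua, ixbb, fbev, qtzw, yumw, rgdi, gxfs, ning}.
K_{6,5,5,4,2} (perfect); ϑ(G) = α(G) = max{6,5,5,4,2} = 6.
≈ 6.0000 (to 4 d.p.).
Check 6 ≤ 6 ≤ 6: collapsed.

6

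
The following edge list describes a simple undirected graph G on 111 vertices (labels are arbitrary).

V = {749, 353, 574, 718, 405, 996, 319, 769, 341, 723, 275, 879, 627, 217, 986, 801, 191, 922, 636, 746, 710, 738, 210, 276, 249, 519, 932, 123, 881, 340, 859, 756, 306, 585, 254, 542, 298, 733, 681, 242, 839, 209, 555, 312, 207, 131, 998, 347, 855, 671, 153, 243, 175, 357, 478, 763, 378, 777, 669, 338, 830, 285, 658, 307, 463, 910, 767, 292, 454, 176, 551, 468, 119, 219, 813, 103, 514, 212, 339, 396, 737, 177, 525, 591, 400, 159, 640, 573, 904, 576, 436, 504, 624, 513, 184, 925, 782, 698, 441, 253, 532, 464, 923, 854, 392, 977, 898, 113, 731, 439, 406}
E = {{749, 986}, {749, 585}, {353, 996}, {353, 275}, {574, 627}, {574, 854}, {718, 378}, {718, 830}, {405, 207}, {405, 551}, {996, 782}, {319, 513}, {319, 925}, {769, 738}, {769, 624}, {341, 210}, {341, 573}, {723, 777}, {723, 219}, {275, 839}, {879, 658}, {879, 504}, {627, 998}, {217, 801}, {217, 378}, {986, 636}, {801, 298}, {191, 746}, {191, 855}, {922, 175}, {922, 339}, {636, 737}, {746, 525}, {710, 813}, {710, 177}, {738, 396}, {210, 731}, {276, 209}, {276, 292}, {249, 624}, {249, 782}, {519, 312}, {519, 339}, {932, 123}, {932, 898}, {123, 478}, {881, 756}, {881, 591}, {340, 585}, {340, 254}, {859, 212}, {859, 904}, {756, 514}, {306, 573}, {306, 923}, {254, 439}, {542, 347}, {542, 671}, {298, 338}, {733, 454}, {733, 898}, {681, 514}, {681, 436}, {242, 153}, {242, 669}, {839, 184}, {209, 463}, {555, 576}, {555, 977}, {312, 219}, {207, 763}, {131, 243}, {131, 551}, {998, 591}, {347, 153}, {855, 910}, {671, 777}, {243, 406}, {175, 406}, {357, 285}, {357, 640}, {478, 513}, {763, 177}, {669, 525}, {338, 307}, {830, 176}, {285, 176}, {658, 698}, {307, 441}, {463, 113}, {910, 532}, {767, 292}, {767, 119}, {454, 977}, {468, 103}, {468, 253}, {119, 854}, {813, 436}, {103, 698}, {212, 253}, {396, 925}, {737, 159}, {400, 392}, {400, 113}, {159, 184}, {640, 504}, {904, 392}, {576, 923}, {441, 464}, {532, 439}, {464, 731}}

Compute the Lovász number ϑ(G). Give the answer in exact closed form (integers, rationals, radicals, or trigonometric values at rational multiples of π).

Vertex 406 has 2 neighbors: 243, 175.
deg(671) = 2; N(671) = {542, 777}.
deg(698) = 2; N(698) = {658, 103}.
Vertex 904 has 2 neighbors: 859, 392.
2-regular, N=111; this is C_{111}, the 111-cycle.
A has 56 distinct eigenvalues ≈ [2.0, 1.997, 1.987, 1.971, 1.949, 1.92, 1.886, 1.845, 1.798, 1.746, 1.688, 1.625, 1.556, 1.482, 1.404, 1.321, 1.234, 1.143, 1.049, 0.951, 0.85, 0.746, 0.64, 0.531, 0.421, 0.31, 0.198, 0.085, -0.028, -0.141, -0.254, -0.366, -0.477, -0.586, -0.693, -0.798, -0.9, -1.0, -1.096, -1.189, -1.278, -1.363, -1.444, -1.52, -1.591, -1.657, -1.718, -1.773, -1.822, -1.866, -1.904, -1.935, -1.961, -1.98, -1.993, -1.999].
λ_max=2, λ_min=-2*cos(pi/111); ϑ = −111·λ_min/(λ_max−λ_min) = 111*cos(pi/111)/(cos(pi/111) + 1).
= 55.488884097… (decimal).
55 ≤ 111*cos(pi/111)/(cos(pi/111) + 1) ≤ 56: both strict.

111*cos(pi/111)/(cos(pi/111) + 1)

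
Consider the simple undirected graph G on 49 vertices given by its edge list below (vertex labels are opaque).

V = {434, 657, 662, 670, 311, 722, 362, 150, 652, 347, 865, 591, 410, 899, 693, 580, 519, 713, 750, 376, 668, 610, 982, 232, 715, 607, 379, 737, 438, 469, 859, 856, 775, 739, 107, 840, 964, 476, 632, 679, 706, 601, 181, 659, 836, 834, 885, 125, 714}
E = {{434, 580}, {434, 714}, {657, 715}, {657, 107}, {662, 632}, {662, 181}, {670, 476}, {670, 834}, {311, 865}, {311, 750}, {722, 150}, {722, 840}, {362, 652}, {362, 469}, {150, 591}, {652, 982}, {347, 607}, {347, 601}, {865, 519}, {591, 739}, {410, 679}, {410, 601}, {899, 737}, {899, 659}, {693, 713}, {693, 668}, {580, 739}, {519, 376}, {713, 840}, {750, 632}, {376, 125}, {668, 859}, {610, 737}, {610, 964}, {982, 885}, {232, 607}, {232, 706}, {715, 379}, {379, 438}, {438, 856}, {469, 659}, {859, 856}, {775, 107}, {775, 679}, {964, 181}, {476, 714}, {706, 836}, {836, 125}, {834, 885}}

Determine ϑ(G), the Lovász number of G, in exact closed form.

deg(376) = 2; N(376) = {519, 125}.
N(840) = {722, 713}, |N(840)| = 2.
N(834) = {670, 885}, |N(834)| = 2.
Vertex 722 has 2 neighbors: 150, 840.
Regular of degree 2 on 49 vertices: a single 49-cycle (edge-transitive).
Distinct eigenvalues (to 3 d.p.): [2.0, 1.984, 1.935, 1.854, 1.743, 1.603, 1.437, 1.247, 1.037, 0.81, 0.569, 0.319, 0.064, -0.192, -0.445, -0.691, -0.925, -1.144, -1.345, -1.523, -1.676, -1.802, -1.898, -1.963, -1.996].
Lovász: ϑ = −49(-2*cos(pi/49))/(2+-(-1)*2*cos(pi/49)) = 49*cos(pi/49)/(cos(pi/49) + 1).
ϑ(G) ≈ 24.4748.
Check 24 ≤ 49*cos(pi/49)/(cos(pi/49) + 1) ≤ 25: both strict.

49*cos(pi/49)/(cos(pi/49) + 1)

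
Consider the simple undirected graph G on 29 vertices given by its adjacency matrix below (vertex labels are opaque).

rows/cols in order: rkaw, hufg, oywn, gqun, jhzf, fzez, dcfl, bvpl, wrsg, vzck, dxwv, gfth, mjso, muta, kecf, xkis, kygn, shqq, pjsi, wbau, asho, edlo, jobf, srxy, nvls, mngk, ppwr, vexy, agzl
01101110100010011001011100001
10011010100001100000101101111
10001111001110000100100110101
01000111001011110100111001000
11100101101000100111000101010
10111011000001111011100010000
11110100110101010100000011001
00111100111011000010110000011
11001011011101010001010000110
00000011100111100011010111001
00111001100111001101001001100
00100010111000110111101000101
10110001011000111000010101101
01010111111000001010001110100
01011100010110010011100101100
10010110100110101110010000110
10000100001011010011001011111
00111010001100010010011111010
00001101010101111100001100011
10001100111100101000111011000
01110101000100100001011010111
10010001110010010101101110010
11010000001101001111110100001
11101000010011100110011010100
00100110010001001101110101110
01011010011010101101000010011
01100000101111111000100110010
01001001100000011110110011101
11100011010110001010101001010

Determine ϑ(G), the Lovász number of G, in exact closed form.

Vertex shqq has 14 neighbors: oywn, gqun, jhzf, dcfl, dxwv, gfth, xkis, pjsi, edlo, jobf, srxy, nvls, mngk, vexy.
N(jobf) = {rkaw, hufg, gqun, dxwv, gfth, muta, kygn, shqq, pjsi, wbau, asho, edlo, srxy, agzl}, |N(jobf)| = 14.
deg(wbau) = 14; N(wbau) = {rkaw, jhzf, fzez, wrsg, vzck, dxwv, gfth, kecf, kygn, asho, edlo, jobf, nvls, mngk}.
Vertex mjso has 14 neighbors: rkaw, oywn, gqun, bvpl, vzck, dxwv, kecf, xkis, kygn, edlo, srxy, mngk, ppwr, agzl.
14-regular, N=29; Paley(29): SR with (k,λ,μ)=(14,6,7).
The 3 distinct eigenvalues: [14.0, 2.193, -3.193].
With N=29: ϑ(G) = 29·(-(-sqrt(29)/2 - 1/2))/(14−(-sqrt(29)/2 - 1/2)) = sqrt(29).
≈ 5.385165 (to 6 d.p.).

sqrt(29)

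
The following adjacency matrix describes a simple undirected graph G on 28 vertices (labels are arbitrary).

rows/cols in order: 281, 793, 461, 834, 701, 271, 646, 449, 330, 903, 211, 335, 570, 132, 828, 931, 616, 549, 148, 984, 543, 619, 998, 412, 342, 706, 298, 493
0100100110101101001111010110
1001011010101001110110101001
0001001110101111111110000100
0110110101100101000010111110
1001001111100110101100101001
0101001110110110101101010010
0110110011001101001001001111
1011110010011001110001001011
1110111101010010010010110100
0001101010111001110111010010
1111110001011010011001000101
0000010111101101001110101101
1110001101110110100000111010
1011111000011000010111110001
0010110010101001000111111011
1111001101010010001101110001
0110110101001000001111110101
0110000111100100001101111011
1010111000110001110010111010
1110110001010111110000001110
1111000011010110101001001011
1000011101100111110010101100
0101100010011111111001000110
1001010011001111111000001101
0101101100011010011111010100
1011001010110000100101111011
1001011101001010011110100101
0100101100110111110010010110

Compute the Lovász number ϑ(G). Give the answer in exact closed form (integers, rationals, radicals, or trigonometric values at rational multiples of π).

Vertex 646 has 15 neighbors: 793, 461, 701, 271, 330, 903, 570, 132, 931, 148, 619, 342, 706, 298, 493.
Vertex 903 has 15 neighbors: 834, 701, 646, 330, 211, 335, 570, 931, 616, 549, 984, 543, 619, 412, 298.
N(281) = {793, 701, 449, 330, 211, 570, 132, 931, 148, 984, 543, 619, 412, 706, 298}, |N(281)| = 15.
Vertex 984 has 15 neighbors: 281, 793, 461, 701, 271, 903, 335, 132, 828, 931, 616, 549, 342, 706, 298.
15-regular, N=28; Kneser-type, 2-subsets of [8].
spec(A) ≈ [15.0, 1.0, -5.0] (distinct, 6 d.p.).
Lovász: ϑ = −28(-5)/(15+-1*(-5)) = 7.
≈ 7.00000 (to 5 d.p.).

7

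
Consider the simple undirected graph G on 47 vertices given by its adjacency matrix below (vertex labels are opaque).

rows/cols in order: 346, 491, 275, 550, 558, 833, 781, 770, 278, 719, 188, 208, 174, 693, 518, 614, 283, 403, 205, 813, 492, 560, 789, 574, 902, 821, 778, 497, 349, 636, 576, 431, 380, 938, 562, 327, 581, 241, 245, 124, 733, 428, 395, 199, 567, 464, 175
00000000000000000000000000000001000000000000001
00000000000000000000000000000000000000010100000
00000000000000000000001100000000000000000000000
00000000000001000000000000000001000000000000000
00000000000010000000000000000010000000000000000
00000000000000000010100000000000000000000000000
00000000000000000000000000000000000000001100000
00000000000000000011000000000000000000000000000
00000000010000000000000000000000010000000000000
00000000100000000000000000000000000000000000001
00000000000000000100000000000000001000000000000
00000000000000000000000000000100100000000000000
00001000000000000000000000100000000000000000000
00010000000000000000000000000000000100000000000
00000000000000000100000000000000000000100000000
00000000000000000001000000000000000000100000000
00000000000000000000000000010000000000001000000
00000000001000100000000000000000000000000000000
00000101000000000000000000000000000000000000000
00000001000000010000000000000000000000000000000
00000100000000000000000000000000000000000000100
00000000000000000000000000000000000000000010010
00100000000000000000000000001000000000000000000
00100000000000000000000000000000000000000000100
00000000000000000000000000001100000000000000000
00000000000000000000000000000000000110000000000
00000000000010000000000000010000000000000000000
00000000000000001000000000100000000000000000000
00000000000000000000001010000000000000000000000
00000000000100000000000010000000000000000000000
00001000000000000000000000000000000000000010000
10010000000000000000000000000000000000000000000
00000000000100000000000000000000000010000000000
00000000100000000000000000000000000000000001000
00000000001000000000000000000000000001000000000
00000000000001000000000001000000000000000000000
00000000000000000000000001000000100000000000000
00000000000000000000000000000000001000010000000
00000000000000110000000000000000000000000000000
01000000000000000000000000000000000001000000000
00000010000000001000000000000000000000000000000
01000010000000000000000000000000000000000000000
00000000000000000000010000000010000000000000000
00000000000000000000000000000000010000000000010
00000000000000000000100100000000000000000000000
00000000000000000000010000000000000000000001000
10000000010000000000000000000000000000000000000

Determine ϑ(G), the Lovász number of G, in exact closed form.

47*cos(pi/47)/(cos(pi/47) + 1)

Vertex 346 has 2 neighbors: 431, 175.
Vertex 395 has 2 neighbors: 560, 576.
N(770) = {205, 813}, |N(770)| = 2.
deg(550) = 2; N(550) = {693, 431}.
G on 47 vertices is 2-regular; connected 2-regular on 47 ⇒ C_{47}.
Distinct eigenvalues (to 4 d.p.): [2.0, 1.9822, 1.9289, 1.8413, 1.7208, 1.5696, 1.3904, 1.1864, 0.9612, 0.7188, 0.4636, 0.2002, -0.0668, -0.3327, -0.5926, -0.8419, -1.0762, -1.2913, -1.4833, -1.6489, -1.785, -1.8893, -1.9599, -1.9955].
−47·(-2*cos(pi/47)) / ((2)−(-2*cos(pi/47))) = 47*cos(pi/47)/(cos(pi/47) + 1) = ϑ(G).
Numerically 23.4737.
23 ≤ 47*cos(pi/47)/(cos(pi/47) + 1) ≤ 24: both strict.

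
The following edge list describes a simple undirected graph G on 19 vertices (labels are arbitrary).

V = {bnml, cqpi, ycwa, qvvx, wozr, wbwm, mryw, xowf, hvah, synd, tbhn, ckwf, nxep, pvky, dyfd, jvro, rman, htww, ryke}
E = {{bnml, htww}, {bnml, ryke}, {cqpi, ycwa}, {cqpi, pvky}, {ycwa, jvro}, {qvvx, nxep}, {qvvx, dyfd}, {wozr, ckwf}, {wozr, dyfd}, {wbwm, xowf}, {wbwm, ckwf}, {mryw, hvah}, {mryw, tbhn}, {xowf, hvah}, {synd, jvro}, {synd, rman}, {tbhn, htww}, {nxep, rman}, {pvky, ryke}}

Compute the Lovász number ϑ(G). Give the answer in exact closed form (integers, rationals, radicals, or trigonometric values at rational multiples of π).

N(cqpi) = {ycwa, pvky}, |N(cqpi)| = 2.
deg(tbhn) = 2; N(tbhn) = {mryw, htww}.
deg(dyfd) = 2; N(dyfd) = {qvvx, wozr}.
Vertex htww has 2 neighbors: bnml, tbhn.
Regular of degree 2 on 19 vertices: connected 2-regular on 19 ⇒ C_{19}.
spec(A) ≈ [2.0, 1.89163, 1.57828, 1.0939, 0.49097, -0.16516, -0.80339, -1.35456, -1.75895, -1.97272] (distinct, 5 d.p.).
Lovász: ϑ = −19(-2*cos(pi/19))/(2+-(-1)*2*cos(pi/19)) = 19*cos(pi/19)/(cos(pi/19) + 1).
Numerically 9.4347714.
Check 9 ≤ 19*cos(pi/19)/(cos(pi/19) + 1) ≤ 10: both strict.

19*cos(pi/19)/(cos(pi/19) + 1)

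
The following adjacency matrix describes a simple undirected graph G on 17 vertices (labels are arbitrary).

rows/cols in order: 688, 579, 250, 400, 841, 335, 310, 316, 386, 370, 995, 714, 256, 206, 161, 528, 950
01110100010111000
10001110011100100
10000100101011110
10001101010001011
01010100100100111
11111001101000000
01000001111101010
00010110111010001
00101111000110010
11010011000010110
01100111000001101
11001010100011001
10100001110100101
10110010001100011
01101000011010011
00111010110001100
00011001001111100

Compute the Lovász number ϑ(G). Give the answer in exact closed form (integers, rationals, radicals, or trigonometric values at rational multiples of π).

sqrt(17)

Vertex 161 has 8 neighbors: 579, 250, 841, 370, 995, 256, 528, 950.
N(528) = {250, 400, 841, 310, 386, 370, 206, 161}, |N(528)| = 8.
N(206) = {688, 250, 400, 310, 995, 714, 528, 950}, |N(206)| = 8.
N(841) = {579, 400, 335, 386, 714, 161, 528, 950}, |N(841)| = 8.
G on 17 vertices is 8-regular; Paley(17): SR with (k,λ,μ)=(8,3,4).
Distinct eigenvalues (to 3 d.p.): [8.0, 1.562, -2.562].
ϑ = −N·λ_min/(λ_max−λ_min) = −17·(-sqrt(17)/2 - 1/2)/(8−(-sqrt(17)/2 - 1/2)) = sqrt(17).
ϑ(G) ≈ 4.12310563.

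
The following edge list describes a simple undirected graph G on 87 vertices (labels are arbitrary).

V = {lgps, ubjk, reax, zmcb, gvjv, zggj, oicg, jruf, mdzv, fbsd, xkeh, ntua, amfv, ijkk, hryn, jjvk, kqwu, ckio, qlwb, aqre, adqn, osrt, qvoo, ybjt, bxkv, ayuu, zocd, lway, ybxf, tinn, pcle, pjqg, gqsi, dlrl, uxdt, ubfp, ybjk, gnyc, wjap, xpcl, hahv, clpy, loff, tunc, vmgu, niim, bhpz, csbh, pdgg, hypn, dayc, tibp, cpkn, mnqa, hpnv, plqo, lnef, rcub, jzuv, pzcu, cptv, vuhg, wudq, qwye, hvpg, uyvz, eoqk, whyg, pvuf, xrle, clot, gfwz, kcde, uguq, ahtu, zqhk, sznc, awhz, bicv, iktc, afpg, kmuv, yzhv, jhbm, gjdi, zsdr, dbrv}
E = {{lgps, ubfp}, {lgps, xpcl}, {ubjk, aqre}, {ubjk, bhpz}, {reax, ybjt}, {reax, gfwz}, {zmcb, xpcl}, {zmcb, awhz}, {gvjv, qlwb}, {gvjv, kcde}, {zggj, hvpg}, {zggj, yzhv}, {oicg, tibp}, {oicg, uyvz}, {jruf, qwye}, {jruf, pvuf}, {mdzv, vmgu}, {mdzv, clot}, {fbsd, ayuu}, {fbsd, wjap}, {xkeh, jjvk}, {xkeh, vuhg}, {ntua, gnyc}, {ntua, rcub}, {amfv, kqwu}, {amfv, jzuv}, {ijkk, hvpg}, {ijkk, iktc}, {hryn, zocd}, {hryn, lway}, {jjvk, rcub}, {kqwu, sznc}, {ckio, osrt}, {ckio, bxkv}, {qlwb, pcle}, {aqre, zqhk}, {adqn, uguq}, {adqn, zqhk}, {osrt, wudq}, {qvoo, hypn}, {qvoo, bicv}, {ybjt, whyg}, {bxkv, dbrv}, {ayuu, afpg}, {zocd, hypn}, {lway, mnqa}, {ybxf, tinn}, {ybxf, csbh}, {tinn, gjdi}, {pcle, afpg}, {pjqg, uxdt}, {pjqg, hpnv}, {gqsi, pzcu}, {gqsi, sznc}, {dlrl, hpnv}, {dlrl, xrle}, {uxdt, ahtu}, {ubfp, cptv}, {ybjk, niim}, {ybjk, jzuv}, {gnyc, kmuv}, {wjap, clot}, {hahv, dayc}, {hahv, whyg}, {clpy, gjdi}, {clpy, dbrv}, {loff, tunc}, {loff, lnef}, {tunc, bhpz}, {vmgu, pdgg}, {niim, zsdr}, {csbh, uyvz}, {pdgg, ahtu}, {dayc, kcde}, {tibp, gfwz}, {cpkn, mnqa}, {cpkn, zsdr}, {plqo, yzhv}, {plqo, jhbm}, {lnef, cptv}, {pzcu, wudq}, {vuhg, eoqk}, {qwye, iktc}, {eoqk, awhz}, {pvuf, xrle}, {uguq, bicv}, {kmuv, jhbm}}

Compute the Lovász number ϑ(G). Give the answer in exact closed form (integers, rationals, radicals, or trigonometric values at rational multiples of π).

N(gfwz) = {reax, tibp}, |N(gfwz)| = 2.
Vertex xpcl has 2 neighbors: lgps, zmcb.
Vertex awhz has 2 neighbors: zmcb, eoqk.
deg(xrle) = 2; N(xrle) = {dlrl, pvuf}.
G on 87 vertices is 2-regular; the odd cycle C_{87}.
spec(A) ≈ [2.0, 1.9948, 1.9792, 1.9532, 1.9171, 1.871, 1.8152, 1.7498, 1.6754, 1.5922, 1.5007, 1.4014, 1.2948, 1.1814, 1.0619, 0.9368, 0.8069, 0.6727, 0.5351, 0.3946, 0.2521, 0.1083, -0.0361, -0.1803, -0.3236, -0.4651, -0.6043, -0.7403, -0.8724, -1.0, -1.1224, -1.2389, -1.349, -1.452, -1.5475, -1.6348, -1.7137, -1.7836, -1.8443, -1.8953, -1.9364, -1.9675, -1.9883, -1.9987] (distinct, 4 d.p.).
Lovász (edge-transitive): ϑ = −87·(-2*cos(pi/87))/((2)−(-2*cos(pi/87))) = 87*cos(pi/87)/(cos(pi/87) + 1).
Numerically 43.485816452.
Check 43 ≤ 87*cos(pi/87)/(cos(pi/87) + 1) ≤ 44: both strict.

87*cos(pi/87)/(cos(pi/87) + 1)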